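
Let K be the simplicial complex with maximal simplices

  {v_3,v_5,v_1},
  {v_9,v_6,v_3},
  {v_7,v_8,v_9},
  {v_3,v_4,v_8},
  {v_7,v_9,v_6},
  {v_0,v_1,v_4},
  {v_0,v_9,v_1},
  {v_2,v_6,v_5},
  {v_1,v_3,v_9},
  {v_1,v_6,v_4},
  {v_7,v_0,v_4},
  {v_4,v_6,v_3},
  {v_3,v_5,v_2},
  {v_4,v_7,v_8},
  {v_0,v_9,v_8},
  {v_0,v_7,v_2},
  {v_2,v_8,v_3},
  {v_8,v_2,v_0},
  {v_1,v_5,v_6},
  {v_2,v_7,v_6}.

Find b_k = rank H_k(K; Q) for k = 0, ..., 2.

b_0 = 1, b_1 = 1, b_2 = 0.

K has 10 vertices, 30 edges, 20 triangles.
rank ∂_0 = 0, rank ∂_1 = 9 ⇒ b_0 = 10 − 0 − 9 = 1; all invariant factors of ∂_1 are 1 so no torsion. So H_0 = Z.
rank ∂_1 = 9, rank ∂_2 = 20 ⇒ b_1 = 30 − 9 − 20 = 1; ∂_2 has invariant factor(s) [2] giving torsion. So H_1 = Z ⊕ Z/2Z.
rank ∂_2 = 20, rank ∂_3 = 0 ⇒ b_2 = 20 − 20 − 0 = 0. So H_2 = 0.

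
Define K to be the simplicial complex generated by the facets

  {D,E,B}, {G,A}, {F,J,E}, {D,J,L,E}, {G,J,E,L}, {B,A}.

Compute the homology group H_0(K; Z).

K has 8 vertices, 15 edges, 9 triangles, 2 3-simplices.
rank ∂_0 = 0, rank ∂_1 = 7 ⇒ b_0 = 8 − 0 − 7 = 1; all invariant factors of ∂_1 are 1 so no torsion. So H_0 = Z.

H_0 = Z.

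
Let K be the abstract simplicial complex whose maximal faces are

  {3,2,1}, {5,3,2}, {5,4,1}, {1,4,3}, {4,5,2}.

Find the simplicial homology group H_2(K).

H_2 ≅ 0.

Order the vertices as 1 < 2 < 3 < 4 < 5. Listing each simplex with vertices in this order, K has dimension 2 with simplices:

  0-simplices (5): [1], [2], [3], [4], [5]
  1-simplices (10): [1,2], [1,3], [1,4], [1,5], [2,3], [2,4], [2,5], [3,4], [3,5], [4,5]
  2-simplices (5): [1,2,3], [1,3,4], [1,4,5], [2,3,5], [2,4,5]

Hence C_0 ≅ Z^5, C_1 ≅ Z^10, C_2 ≅ Z^5.

The boundary map ∂_1: C_1 → C_0 is given by ∂[p,q] = [q] − [p]. For instance
  ∂[2,3] = [3] − [2].
The 5×10 boundary matrix has rank 4 and Smith normal form diag(1,1,1,1).

Boundary ∂_2: C_2 → C_1 maps a triangle to the signed sum of its edges. For instance
  ∂[2,4,5] = [4,5] − [2,5] + [2,4],
  ∂[1,4,5] = [4,5] − [1,5] + [1,4].
The resulting 10×5 matrix has rank 5, and its Smith normal form has invariant factors (1,1,1,1,1).

Computing H_k = (kernel of ∂_k) / (image of ∂_{k+1}):

  H_2: rank ker ∂_2 − rank ∂_3 = (5 − 5) − 0 = 0, and there is no ∂_3, so H_2 = 0.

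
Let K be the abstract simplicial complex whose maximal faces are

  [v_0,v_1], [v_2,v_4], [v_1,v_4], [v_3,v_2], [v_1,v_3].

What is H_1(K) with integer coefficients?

H_1 = Z.

Order the vertices as v_0 < v_1 < v_2 < v_3 < v_4. Listing each simplex with vertices in this order, K has dimension 1 with simplices:

  0-simplices (5): [v_0], [v_1], [v_2], [v_3], [v_4]
  1-simplices (5): [v_0,v_1], [v_1,v_3], [v_1,v_4], [v_2,v_3], [v_2,v_4]

Hence C_0 ≅ Z^5, C_1 ≅ Z^5.

Boundary ∂_1: C_1 → C_0 sends each edge [p,q] (with p < q) to q − p.
As a 5×5 matrix over Z this has rank 4, with invariant factors (1,1,1,1).

From H_k ≅ ker(∂_k) / im(∂_{k+1}) we obtain:

  H_1: rank ker ∂_1 − rank ∂_2 = (5 − 4) − 0 = 1, and there is no ∂_2, so H_1 ≅ Z.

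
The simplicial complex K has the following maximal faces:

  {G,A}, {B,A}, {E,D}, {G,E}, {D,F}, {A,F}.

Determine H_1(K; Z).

Order the vertices as A < B < D < E < F < G. Listing each simplex with vertices in this order, K has dimension 1 with simplices:

  0-simplices (6): A, B, D, E, F, G
  1-simplices (6): AB, AF, AG, DE, DF, EG

Hence C_0 ≅ Z^6, C_1 ≅ Z^6.

The boundary map ∂_1: C_1 → C_0 maps an edge to its endpoints' difference, ∂[p,q] = q − p. For instance
  ∂DE = E − D.
This gives a 6×6 integer matrix of rank 5; reducing to Smith normal form yields diagonal entries (1,1,1,1,1).

Reading off H_k = ker ∂_k / im ∂_{k+1}:

  H_1: rank ker ∂_1 − rank ∂_2 = (6 − 5) − 0 = 1, and there is no ∂_2, so H_1 = Z.

H_1 = Z.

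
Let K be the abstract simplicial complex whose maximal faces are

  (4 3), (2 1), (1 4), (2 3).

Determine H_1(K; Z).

H_1 = Z.

Take the total order 1 < 2 < 3 < 4 on the vertex set. Then K (dimension 1) consists of the simplices:

  0-simplices (4): [1], [2], [3], [4]
  1-simplices (4): [1,2], [1,4], [2,3], [3,4]

so the chain groups are C_0 ≅ Z^4, C_1 ≅ Z^4.

∂_1: C_1 → C_0 maps an edge to its endpoints' difference, ∂[p,q] = q − p.
The resulting 4×4 matrix has rank 3, and its Smith normal form has invariant factors (1,1,1).

Now H_k = ker ∂_k / im ∂_{k+1}, so:

  H_1: rank ker ∂_1 − rank ∂_2 = (4 − 3) − 0 = 1, and there is no ∂_2, so H_1 = Z.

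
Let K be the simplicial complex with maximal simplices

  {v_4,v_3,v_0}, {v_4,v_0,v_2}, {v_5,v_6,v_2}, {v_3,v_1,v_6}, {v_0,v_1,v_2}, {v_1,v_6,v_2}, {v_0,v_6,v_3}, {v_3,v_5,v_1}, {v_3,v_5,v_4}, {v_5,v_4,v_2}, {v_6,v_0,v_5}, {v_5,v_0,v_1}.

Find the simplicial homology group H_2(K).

H_2 = 0.

Take the total order v_0 < v_1 < v_2 < v_3 < v_4 < v_5 < v_6 on the vertex set. Then K (dimension 2) consists of the simplices:

  0-simplices (7): [v_0], [v_1], [v_2], [v_3], [v_4], [v_5], [v_6]
  1-simplices (18): (18 of them)
  2-simplices (12): (12 of them)

Hence C_0 ≅ Z^7, C_1 ≅ Z^18, C_2 ≅ Z^12.

∂_1: C_1 → C_0 is given by ∂[p,q] = [q] − [p]. For instance
  ∂[v_0,v_6] = [v_6] − [v_0].
This gives a 7×18 integer matrix of rank 6; reducing to Smith normal form yields diagonal entries (1,1,1,1,1,1).

Boundary ∂_2: C_2 → C_1 maps a triangle to the signed sum of its edges. For instance
  ∂[v_0,v_3,v_4] = [v_3,v_4] − [v_0,v_4] + [v_0,v_3],
  ∂[v_0,v_1,v_5] = [v_1,v_5] − [v_0,v_5] + [v_0,v_1].
The 18×12 boundary matrix has rank 12 and Smith normal form diag(1,1,1,1,1,1,1,1,1,1,1,2).

Computing H_k = (kernel of ∂_k) / (image of ∂_{k+1}):

  H_2: rank ker ∂_2 − rank ∂_3 = (12 − 12) − 0 = 0, and there is no ∂_3, so H_2 ≅ 0.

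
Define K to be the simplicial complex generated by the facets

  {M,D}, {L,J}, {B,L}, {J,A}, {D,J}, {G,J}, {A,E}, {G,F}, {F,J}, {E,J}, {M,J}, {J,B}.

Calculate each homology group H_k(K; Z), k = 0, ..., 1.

Fix the vertex order A < B < D < E < F < G < J < L < M and write every simplex with vertices in increasing order. Then dim K = 1 and the simplices of K are:

  0-simplices (9): A, B, D, E, F, G, J, L, M
  1-simplices (12): AE, AJ, BJ, BL, DJ, DM, EJ, FG, FJ, GJ, JL, JM

so the chain groups are C_0 ≅ Z^9, C_1 ≅ Z^12.

∂_1: C_1 → C_0 is given by ∂[p,q] = [q] − [p].
This gives a 9×12 integer matrix of rank 8; reducing to Smith normal form yields diagonal entries (1,1,1,1,1,1,1,1).

Reading off H_k = ker ∂_k / im ∂_{k+1}:

  H_0: rank C_0 − rank ∂_1 = 9 − 8 = 1, and the invariant factors of ∂_1 are all 1, so H_0 ≅ Z.
  H_1: rank ker ∂_1 − rank ∂_2 = (12 − 8) − 0 = 4, and there is no ∂_2, so H_1 ≅ Z^4.

H_0 ≅ Z,  H_1 ≅ Z^4.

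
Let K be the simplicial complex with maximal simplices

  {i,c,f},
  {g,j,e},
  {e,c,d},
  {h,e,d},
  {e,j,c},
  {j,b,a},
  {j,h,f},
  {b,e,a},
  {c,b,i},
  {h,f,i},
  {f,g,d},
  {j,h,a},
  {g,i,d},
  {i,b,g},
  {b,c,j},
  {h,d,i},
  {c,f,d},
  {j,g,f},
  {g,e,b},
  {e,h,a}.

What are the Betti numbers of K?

We work with the vertex ordering a < b < c < d < e < f < g < h < i < j. The simplices of K, each written with vertices in increasing order, are:

  0-simplices (10): a, b, c, d, e, f, g, h, i, j
  1-simplices (30): ab, ae, ah, aj, bc, be, bg, bi, bj, cd, ce, cf, ci, cj, de, df, dg, dh, di, eg, eh, ej, fg, fh, fi, fj, gi, gj, hi, hj
  2-simplices (20): abe, abj, aeh, ahj, bci, bcj, beg, bgi, cde, cdf, cej, cfi, deh, dfg, dgi, dhi, egj, fgj, fhi, fhj

Hence C_0 ≅ Z^10, C_1 ≅ Z^30, C_2 ≅ Z^20.

∂_1: C_1 → C_0 sends each edge [p,q] (with p < q) to q − p.
As a 10×30 matrix over Z this has rank 9, with invariant factors (1,1,1,1,1,1,1,1,1).

∂_2: C_2 → C_1 maps a triangle to the signed sum of its edges. For instance
  ∂bcj = cj − bj + bc,
  ∂dgi = gi − di + dg.
The 30×20 boundary matrix has rank 20 and Smith normal form diag(1,1,1,1,1,1,1,1,1,1,1,1,1,1,1,1,1,1,1,2).

Reading off H_k = ker ∂_k / im ∂_{k+1}:

  H_0: rank C_0 − rank ∂_1 = 10 − 9 = 1, and the invariant factors of ∂_1 are all 1, so H_0 = Z.
  H_1: rank ker ∂_1 − rank ∂_2 = (30 − 9) − 20 = 1, and ∂_2 has invariant factor 2 > 1, so H_1 = Z ⊕ Z/2Z.
  H_2: rank ker ∂_2 − rank ∂_3 = (20 − 20) − 0 = 0, and there is no ∂_3, so H_2 = 0.

Hence the Betti numbers are b_0 = 1, b_1 = 1, b_2 = 0.

b_0 = 1, b_1 = 1, b_2 = 0.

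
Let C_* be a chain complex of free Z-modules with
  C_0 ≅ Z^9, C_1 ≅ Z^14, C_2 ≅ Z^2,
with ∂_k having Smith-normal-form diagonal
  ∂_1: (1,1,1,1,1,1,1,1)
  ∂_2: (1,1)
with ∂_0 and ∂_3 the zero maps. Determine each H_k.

H_0 = Z,  H_1 = Z^4,  H_2 = 0.

H_0: b_0 = 9 − 0 − 8 = 1; torsion from ∂_1 factors > 1: none. So H_0 = Z.
H_1: b_1 = 14 − 8 − 2 = 4; torsion from ∂_2 factors > 1: none. So H_1 = Z^4.
H_2: b_2 = 2 − 2 − 0 = 0; torsion from ∂_3 factors > 1: none. So H_2 = 0.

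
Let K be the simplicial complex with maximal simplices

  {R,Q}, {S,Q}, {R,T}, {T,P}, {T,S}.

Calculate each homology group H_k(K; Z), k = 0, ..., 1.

We work with the vertex ordering P < Q < R < S < T. The simplices of K, each written with vertices in increasing order, are:

  0-simplices (5): P, Q, R, S, T
  1-simplices (5): PT, QR, QS, RT, ST

giving chain groups C_0 ≅ Z^5, C_1 ≅ Z^5.

∂_1: C_1 → C_0 is given by ∂[p,q] = [q] − [p]. For instance
  ∂ST = T − S.
As a 5×5 matrix over Z this has rank 4, with invariant factors (1,1,1,1).

Reading off H_k = ker ∂_k / im ∂_{k+1}:

  H_0: rank C_0 − rank ∂_1 = 5 − 4 = 1, and the invariant factors of ∂_1 are all 1, so H_0 ≅ Z.
  H_1: rank ker ∂_1 − rank ∂_2 = (5 − 4) − 0 = 1, and there is no ∂_2, so H_1 ≅ Z.

H_0 = Z,  H_1 = Z.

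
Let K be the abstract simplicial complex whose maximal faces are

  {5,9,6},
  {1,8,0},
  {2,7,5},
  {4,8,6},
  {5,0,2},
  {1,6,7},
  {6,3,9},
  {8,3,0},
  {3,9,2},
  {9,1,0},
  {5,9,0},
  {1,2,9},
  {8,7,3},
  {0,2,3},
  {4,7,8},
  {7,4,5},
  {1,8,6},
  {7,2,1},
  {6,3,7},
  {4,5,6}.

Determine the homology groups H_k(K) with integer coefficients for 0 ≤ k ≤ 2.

H_0 ≅ Z,  H_1 ≅ Z ⊕ Z/2Z,  H_2 = 0.

Take the total order 0 < 1 < 2 < 3 < 4 < 5 < 6 < 7 < 8 < 9 on the vertex set. Then K (dimension 2) consists of the simplices:

  0-simplices (10): [0], [1], [2], [3], [4], [5], [6], [7], [8], [9]
  1-simplices (30): (30 of them)
  2-simplices (20): (20 of them)

so the chain groups are C_0 ≅ Z^10, C_1 ≅ Z^30, C_2 ≅ Z^20.

Boundary ∂_1: C_1 → C_0 is given by ∂[p,q] = [q] − [p].
The 10×30 boundary matrix has rank 9 and Smith normal form diag(1,1,1,1,1,1,1,1,1).

Boundary ∂_2: C_2 → C_1 sends each 2-simplex [p,q,r] to [q,r] − [p,r] + [p,q]. For instance
  ∂[0,1,9] = [1,9] − [0,9] + [0,1],
  ∂[1,2,7] = [2,7] − [1,7] + [1,2].
As a 30×20 matrix over Z this has rank 20, with invariant factors (1,1,1,1,1,1,1,1,1,1,1,1,1,1,1,1,1,1,1,2).

Computing H_k = (kernel of ∂_k) / (image of ∂_{k+1}):

  H_0: rank C_0 − rank ∂_1 = 10 − 9 = 1, and the invariant factors of ∂_1 are all 1, so H_0 = Z.
  H_1: rank ker ∂_1 − rank ∂_2 = (30 − 9) − 20 = 1, and ∂_2 has invariant factor 2 > 1, so H_1 = Z ⊕ Z/2Z.
  H_2: rank ker ∂_2 − rank ∂_3 = (20 − 20) − 0 = 0, and there is no ∂_3, so H_2 = 0.

As a check, the Euler characteristic is 10 − 30 + 20 = 0, which agrees with 1 − 1 + 0 = 0.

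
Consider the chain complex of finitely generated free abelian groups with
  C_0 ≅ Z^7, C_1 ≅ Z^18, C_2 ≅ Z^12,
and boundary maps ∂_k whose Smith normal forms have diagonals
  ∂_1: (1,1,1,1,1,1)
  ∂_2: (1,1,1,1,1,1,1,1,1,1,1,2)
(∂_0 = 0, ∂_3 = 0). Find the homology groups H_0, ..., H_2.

H_0: b_0 = 7 − 0 − 6 = 1; torsion from ∂_1 factors > 1: none. So H_0 = Z.
H_1: b_1 = 18 − 6 − 12 = 0; torsion from ∂_2 factors > 1: [2]. So H_1 = Z/2Z.
H_2: b_2 = 12 − 12 − 0 = 0; torsion from ∂_3 factors > 1: none. So H_2 = 0.

H_0 = Z,  H_1 = Z/2Z,  H_2 = 0.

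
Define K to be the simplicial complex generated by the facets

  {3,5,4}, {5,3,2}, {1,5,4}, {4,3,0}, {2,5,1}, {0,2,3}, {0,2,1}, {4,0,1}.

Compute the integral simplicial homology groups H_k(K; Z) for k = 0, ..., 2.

H_0 = Z,  H_1 = 0,  H_2 = Z.

K has 6 vertices, 12 edges, 8 triangles.
rank ∂_0 = 0, rank ∂_1 = 5 ⇒ b_0 = 6 − 0 − 5 = 1; all invariant factors of ∂_1 are 1 so no torsion. So H_0 = Z.
rank ∂_1 = 5, rank ∂_2 = 7 ⇒ b_1 = 12 − 5 − 7 = 0; all invariant factors of ∂_2 are 1 so no torsion. So H_1 = 0.
rank ∂_2 = 7, rank ∂_3 = 0 ⇒ b_2 = 8 − 7 − 0 = 1. So H_2 = Z.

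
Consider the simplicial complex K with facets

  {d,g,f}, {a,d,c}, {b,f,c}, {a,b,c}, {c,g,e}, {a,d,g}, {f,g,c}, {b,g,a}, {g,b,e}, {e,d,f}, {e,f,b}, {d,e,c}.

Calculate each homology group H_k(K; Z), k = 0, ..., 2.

H_0 = Z,  H_1 = Z/2,  H_2 = 0.

Order the vertices as a < b < c < d < e < f < g. Listing each simplex with vertices in this order, K has dimension 2 with simplices:

  0-simplices (7): a, b, c, d, e, f, g
  1-simplices (18): ab, ac, ad, ag, bc, be, bf, bg, cd, ce, cf, cg, de, df, dg, ef, eg, fg
  2-simplices (12): abc, abg, acd, adg, bcf, bef, beg, cde, ceg, cfg, def, dfg

giving chain groups C_0 ≅ Z^7, C_1 ≅ Z^18, C_2 ≅ Z^12.

Boundary ∂_1: C_1 → C_0 maps an edge to its endpoints' difference, ∂[p,q] = q − p. For instance
  ∂bg = g − b.
The resulting 7×18 matrix has rank 6, and its Smith normal form has invariant factors (1,1,1,1,1,1).

Boundary ∂_2: C_2 → C_1 maps a triangle to the signed sum of its edges. For instance
  ∂beg = eg − bg + be,
  ∂adg = dg − ag + ad.
The resulting 18×12 matrix has rank 12, and its Smith normal form has invariant factors (1,1,1,1,1,1,1,1,1,1,1,2).

Now H_k = ker ∂_k / im ∂_{k+1}, so:

  H_0: rank C_0 − rank ∂_1 = 7 − 6 = 1, and the invariant factors of ∂_1 are all 1, so H_0 ≅ Z.
  H_1: rank ker ∂_1 − rank ∂_2 = (18 − 6) − 12 = 0, and ∂_2 has invariant factor 2 > 1, so H_1 ≅ Z/2.
  H_2: rank ker ∂_2 − rank ∂_3 = (12 − 12) − 0 = 0, and there is no ∂_3, so H_2 ≅ 0.

As a check, the Euler characteristic is 7 − 18 + 12 = 1, which agrees with 1 − 0 + 0 = 1.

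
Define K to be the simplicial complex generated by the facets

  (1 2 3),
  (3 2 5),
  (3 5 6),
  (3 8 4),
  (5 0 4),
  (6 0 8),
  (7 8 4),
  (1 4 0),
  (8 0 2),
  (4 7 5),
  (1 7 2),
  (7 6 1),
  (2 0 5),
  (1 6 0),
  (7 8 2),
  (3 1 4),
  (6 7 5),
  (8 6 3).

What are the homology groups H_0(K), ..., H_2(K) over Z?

Take the total order 0 < 1 < 2 < 3 < 4 < 5 < 6 < 7 < 8 on the vertex set. Then K (dimension 2) consists of the simplices:

  0-simplices (9): [0], [1], [2], [3], [4], [5], [6], [7], [8]
  1-simplices (27): (27 of them)
  2-simplices (18): [0,1,4], [0,1,6], [0,2,5], [0,2,8], [0,4,5], [0,6,8], [1,2,3], [1,2,7], [1,3,4], [1,6,7], [2,3,5], [2,7,8], [3,4,8], [3,5,6], [3,6,8], [4,5,7], [4,7,8], [5,6,7]

Hence C_0 ≅ Z^9, C_1 ≅ Z^27, C_2 ≅ Z^18.

The boundary map ∂_1: C_1 → C_0 sends each edge [p,q] (with p < q) to q − p.
The 9×27 boundary matrix has rank 8 and Smith normal form diag(1,1,1,1,1,1,1,1).

The boundary map ∂_2: C_2 → C_1 acts by ∂[p,q,r] = [q,r] − [p,r] + [p,q]. For instance
  ∂[0,4,5] = [4,5] − [0,5] + [0,4],
  ∂[3,5,6] = [5,6] − [3,6] + [3,5].
As a 27×18 matrix over Z this has rank 17, with invariant factors (1,1,1,1,1,1,1,1,1,1,1,1,1,1,1,1,1).

Computing H_k = (kernel of ∂_k) / (image of ∂_{k+1}):

  H_0: rank C_0 − rank ∂_1 = 9 − 8 = 1, and the invariant factors of ∂_1 are all 1, so H_0 ≅ Z.
  H_1: rank ker ∂_1 − rank ∂_2 = (27 − 8) − 17 = 2, and the invariant factors of ∂_2 are all 1, so H_1 ≅ Z^2.
  H_2: rank ker ∂_2 − rank ∂_3 = (18 − 17) − 0 = 1, and there is no ∂_3, so H_2 ≅ Z.

As a check, the Euler characteristic is 9 − 27 + 18 = 0, which agrees with 1 − 2 + 1 = 0.

H_0 ≅ Z,  H_1 ≅ Z^2,  H_2 ≅ Z.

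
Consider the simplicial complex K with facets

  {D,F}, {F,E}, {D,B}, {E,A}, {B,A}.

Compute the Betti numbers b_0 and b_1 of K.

We work with the vertex ordering A < B < D < E < F. The simplices of K, each written with vertices in increasing order, are:

  0-simplices (5): A, B, D, E, F
  1-simplices (5): AB, AE, BD, DF, EF

giving chain groups C_0 ≅ Z^5, C_1 ≅ Z^5.

Boundary ∂_1: C_1 → C_0 is given by ∂[p,q] = [q] − [p].
The 5×5 boundary matrix has rank 4 and Smith normal form diag(1,1,1,1).

From H_k ≅ ker(∂_k) / im(∂_{k+1}) we obtain:

  H_0: rank C_0 − rank ∂_1 = 5 − 4 = 1, and the invariant factors of ∂_1 are all 1, so H_0 ≅ Z.
  H_1: rank ker ∂_1 − rank ∂_2 = (5 − 4) − 0 = 1, and there is no ∂_2, so H_1 ≅ Z.

As a check, the Euler characteristic is 5 − 5 = 0, which agrees with 1 − 1 = 0.

Hence the Betti numbers are b_0 = 1, b_1 = 1.

b_0 = 1, b_1 = 1.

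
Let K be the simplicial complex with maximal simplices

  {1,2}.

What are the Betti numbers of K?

b_0 = 1, b_1 = 0.

Order the vertices as 1 < 2. Listing each simplex with vertices in this order, K has dimension 1 with simplices:

  0-simplices (2): [1], [2]
  1-simplices (1): [1,2]

Hence C_0 ≅ Z^2, C_1 ≅ Z^1.

∂_1: C_1 → C_0 maps an edge to its endpoints' difference, ∂[p,q] = q − p.
The 2×1 boundary matrix has rank 1 and Smith normal form diag(1).

Now H_k = ker ∂_k / im ∂_{k+1}, so:

  H_0: rank C_0 − rank ∂_1 = 2 − 1 = 1, and the invariant factors of ∂_1 are all 1, so H_0 = Z.
  H_1: rank ker ∂_1 − rank ∂_2 = (1 − 1) − 0 = 0, and there is no ∂_2, so H_1 = 0.

As a check, the Euler characteristic is 2 − 1 = 1, which agrees with 1 − 0 = 1.
(K is a triangulation of the 1-simplex.)

Hence the Betti numbers are b_0 = 1, b_1 = 0.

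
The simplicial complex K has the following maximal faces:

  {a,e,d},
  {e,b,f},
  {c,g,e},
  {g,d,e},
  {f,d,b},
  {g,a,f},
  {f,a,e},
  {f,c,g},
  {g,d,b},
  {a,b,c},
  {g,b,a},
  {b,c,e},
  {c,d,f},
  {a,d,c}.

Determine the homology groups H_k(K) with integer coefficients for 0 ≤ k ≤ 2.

Order the vertices as a < b < c < d < e < f < g. Listing each simplex with vertices in this order, K has dimension 2 with simplices:

  0-simplices (7): a, b, c, d, e, f, g
  1-simplices (21): ab, ac, ad, ae, af, ag, bc, bd, be, bf, bg, cd, ce, cf, cg, de, df, dg, ef, eg, fg
  2-simplices (14): abc, abg, acd, ade, aef, afg, bce, bdf, bdg, bef, cdf, ceg, cfg, deg

so the chain groups are C_0 ≅ Z^7, C_1 ≅ Z^21, C_2 ≅ Z^14.

∂_1: C_1 → C_0 maps an edge to its endpoints' difference, ∂[p,q] = q − p. For instance
  ∂bf = f − b.
As a 7×21 matrix over Z this has rank 6, with invariant factors (1,1,1,1,1,1).

The boundary map ∂_2: C_2 → C_1 maps a triangle to the signed sum of its edges. For instance
  ∂abg = bg − ag + ab,
  ∂bdg = dg − bg + bd.
The resulting 21×14 matrix has rank 13, and its Smith normal form has invariant factors (1,1,1,1,1,1,1,1,1,1,1,1,1).

From H_k ≅ ker(∂_k) / im(∂_{k+1}) we obtain:

  H_0: rank C_0 − rank ∂_1 = 7 − 6 = 1, and the invariant factors of ∂_1 are all 1, so H_0 = Z.
  H_1: rank ker ∂_1 − rank ∂_2 = (21 − 6) − 13 = 2, and the invariant factors of ∂_2 are all 1, so H_1 = Z^2.
  H_2: rank ker ∂_2 − rank ∂_3 = (14 − 13) − 0 = 1, and there is no ∂_3, so H_2 = Z.

(K is a triangulation of the torus T^2.)

H_0 ≅ Z,  H_1 ≅ Z^2,  H_2 ≅ Z.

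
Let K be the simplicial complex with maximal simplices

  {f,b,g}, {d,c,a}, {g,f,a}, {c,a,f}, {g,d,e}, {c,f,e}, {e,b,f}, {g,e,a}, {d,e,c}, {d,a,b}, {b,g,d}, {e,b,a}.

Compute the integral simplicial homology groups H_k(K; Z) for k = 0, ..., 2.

K has 7 vertices, 18 edges, 12 triangles.
rank ∂_0 = 0, rank ∂_1 = 6 ⇒ b_0 = 7 − 0 − 6 = 1; all invariant factors of ∂_1 are 1 so no torsion. So H_0 = Z.
rank ∂_1 = 6, rank ∂_2 = 12 ⇒ b_1 = 18 − 6 − 12 = 0; ∂_2 has invariant factor(s) [2] giving torsion. So H_1 = Z/2.
rank ∂_2 = 12, rank ∂_3 = 0 ⇒ b_2 = 12 − 12 − 0 = 0. So H_2 = 0.

H_0 = Z,  H_1 = Z/2,  H_2 = 0.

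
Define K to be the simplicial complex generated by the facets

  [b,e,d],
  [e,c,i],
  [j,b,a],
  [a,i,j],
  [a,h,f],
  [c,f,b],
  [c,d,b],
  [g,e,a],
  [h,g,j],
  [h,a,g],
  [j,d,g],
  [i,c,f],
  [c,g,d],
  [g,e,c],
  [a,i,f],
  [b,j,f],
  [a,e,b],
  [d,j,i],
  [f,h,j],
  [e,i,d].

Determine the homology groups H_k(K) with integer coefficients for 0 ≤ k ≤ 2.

H_0 = Z,  H_1 = Z ⊕ Z/2Z,  H_2 = 0.

Fix the vertex order a < b < c < d < e < f < g < h < i < j and write every simplex with vertices in increasing order. Then dim K = 2 and the simplices of K are:

  0-simplices (10): a, b, c, d, e, f, g, h, i, j
  1-simplices (30): ab, ae, af, ag, ah, ai, aj, bc, bd, be, bf, bj, cd, ce, cf, cg, ci, de, dg, di, dj, eg, ei, fh, fi, fj, gh, gj, hj, ij
  2-simplices (20): abe, abj, aeg, afh, afi, agh, aij, bcd, bcf, bde, bfj, cdg, ceg, cei, cfi, dei, dgj, dij, fhj, ghj

giving chain groups C_0 ≅ Z^10, C_1 ≅ Z^30, C_2 ≅ Z^20.

Boundary ∂_1: C_1 → C_0 is given by ∂[p,q] = [q] − [p].
As a 10×30 matrix over Z this has rank 9, with invariant factors (1,1,1,1,1,1,1,1,1).

Boundary ∂_2: C_2 → C_1 acts by ∂[p,q,r] = [q,r] − [p,r] + [p,q]. For instance
  ∂cdg = dg − cg + cd,
  ∂afh = fh − ah + af.
The resulting 30×20 matrix has rank 20, and its Smith normal form has invariant factors (1,1,1,1,1,1,1,1,1,1,1,1,1,1,1,1,1,1,1,2).

Computing H_k = (kernel of ∂_k) / (image of ∂_{k+1}):

  H_0: rank C_0 − rank ∂_1 = 10 − 9 = 1, and the invariant factors of ∂_1 are all 1, so H_0 ≅ Z.
  H_1: rank ker ∂_1 − rank ∂_2 = (30 − 9) − 20 = 1, and ∂_2 has invariant factor 2 > 1, so H_1 ≅ Z ⊕ Z/2Z.
  H_2: rank ker ∂_2 − rank ∂_3 = (20 − 20) − 0 = 0, and there is no ∂_3, so H_2 ≅ 0.

As a check, the Euler characteristic is 10 − 30 + 20 = 0, which agrees with 1 − 1 + 0 = 0.
(K is a triangulation of the Klein bottle.)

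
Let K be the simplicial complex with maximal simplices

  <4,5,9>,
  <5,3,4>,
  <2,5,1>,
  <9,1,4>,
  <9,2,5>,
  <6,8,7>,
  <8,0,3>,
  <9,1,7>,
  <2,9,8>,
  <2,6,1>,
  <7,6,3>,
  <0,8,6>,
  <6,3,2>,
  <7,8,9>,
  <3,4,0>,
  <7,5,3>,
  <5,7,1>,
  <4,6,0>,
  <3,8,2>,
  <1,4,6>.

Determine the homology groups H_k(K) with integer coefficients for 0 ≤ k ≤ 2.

H_0 = Z,  H_1 = Z ⊕ Z/2Z,  H_2 = 0.

K has 10 vertices, 30 edges, 20 triangles.
rank ∂_0 = 0, rank ∂_1 = 9 ⇒ b_0 = 10 − 0 − 9 = 1; all invariant factors of ∂_1 are 1 so no torsion. So H_0 ≅ Z.
rank ∂_1 = 9, rank ∂_2 = 20 ⇒ b_1 = 30 − 9 − 20 = 1; ∂_2 has invariant factor(s) [2] giving torsion. So H_1 ≅ Z ⊕ Z/2Z.
rank ∂_2 = 20, rank ∂_3 = 0 ⇒ b_2 = 20 − 20 − 0 = 0. So H_2 ≅ 0.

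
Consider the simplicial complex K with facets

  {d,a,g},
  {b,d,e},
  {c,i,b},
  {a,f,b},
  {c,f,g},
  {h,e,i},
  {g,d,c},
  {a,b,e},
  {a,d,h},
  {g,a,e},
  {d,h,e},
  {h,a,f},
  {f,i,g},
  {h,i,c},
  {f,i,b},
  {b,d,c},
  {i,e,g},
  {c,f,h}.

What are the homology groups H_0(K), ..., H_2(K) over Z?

Take the total order a < b < c < d < e < f < g < h < i on the vertex set. Then K (dimension 2) consists of the simplices:

  0-simplices (9): a, b, c, d, e, f, g, h, i
  1-simplices (27): ab, ad, ae, af, ag, ah, bc, bd, be, bf, bi, cd, cf, cg, ch, ci, de, dg, dh, eg, eh, ei, fg, fh, fi, gi, hi
  2-simplices (18): abe, abf, adg, adh, aeg, afh, bcd, bci, bde, bfi, cdg, cfg, cfh, chi, deh, egi, ehi, fgi

giving chain groups C_0 ≅ Z^9, C_1 ≅ Z^27, C_2 ≅ Z^18.

The boundary map ∂_1: C_1 → C_0 sends each edge [p,q] (with p < q) to q − p. For instance
  ∂af = f − a.
This gives a 9×27 integer matrix of rank 8; reducing to Smith normal form yields diagonal entries (1,1,1,1,1,1,1,1).

Boundary ∂_2: C_2 → C_1 acts by ∂[p,q,r] = [q,r] − [p,r] + [p,q]. For instance
  ∂afh = fh − ah + af,
  ∂abe = be − ae + ab.
This gives a 27×18 integer matrix of rank 18; reducing to Smith normal form yields diagonal entries (1,1,1,1,1,1,1,1,1,1,1,1,1,1,1,1,1,2).

Reading off H_k = ker ∂_k / im ∂_{k+1}:

  H_0: rank C_0 − rank ∂_1 = 9 − 8 = 1, and the invariant factors of ∂_1 are all 1, so H_0 ≅ Z.
  H_1: rank ker ∂_1 − rank ∂_2 = (27 − 8) − 18 = 1, and ∂_2 has invariant factor 2 > 1, so H_1 ≅ Z ⊕ Z_2.
  H_2: rank ker ∂_2 − rank ∂_3 = (18 − 18) − 0 = 0, and there is no ∂_3, so H_2 ≅ 0.

As a check, the Euler characteristic is 9 − 27 + 18 = 0, which agrees with 1 − 1 + 0 = 0.

H_0 = Z,  H_1 = Z ⊕ Z_2,  H_2 = 0.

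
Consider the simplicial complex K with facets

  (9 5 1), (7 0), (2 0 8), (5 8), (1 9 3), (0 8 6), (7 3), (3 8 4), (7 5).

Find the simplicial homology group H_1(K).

H_1 = Z^3.

We work with the vertex ordering 0 < 1 < 2 < 3 < 4 < 5 < 6 < 7 < 8 < 9. The simplices of K, each written with vertices in increasing order, are:

  0-simplices (10): [0], [1], [2], [3], [4], [5], [6], [7], [8], [9]
  1-simplices (17): [0,2], [0,6], [0,7], [0,8], [1,3], [1,5], [1,9], [2,8], [3,4], [3,7], [3,8], [3,9], [4,8], [5,7], [5,8], [5,9], [6,8]
  2-simplices (5): [0,2,8], [0,6,8], [1,3,9], [1,5,9], [3,4,8]

so the chain groups are C_0 ≅ Z^10, C_1 ≅ Z^17, C_2 ≅ Z^5.

∂_1: C_1 → C_0 maps an edge to its endpoints' difference, ∂[p,q] = q − p.
The resulting 10×17 matrix has rank 9, and its Smith normal form has invariant factors (1,1,1,1,1,1,1,1,1).

Boundary ∂_2: C_2 → C_1 sends each 2-simplex [p,q,r] to [q,r] − [p,r] + [p,q]. For instance
  ∂[1,5,9] = [5,9] − [1,9] + [1,5],
  ∂[3,4,8] = [4,8] − [3,8] + [3,4].
The 17×5 boundary matrix has rank 5 and Smith normal form diag(1,1,1,1,1).

From H_k ≅ ker(∂_k) / im(∂_{k+1}) we obtain:

  H_1: rank ker ∂_1 − rank ∂_2 = (17 − 9) − 5 = 3, and the invariant factors of ∂_2 are all 1, so H_1 ≅ Z^3.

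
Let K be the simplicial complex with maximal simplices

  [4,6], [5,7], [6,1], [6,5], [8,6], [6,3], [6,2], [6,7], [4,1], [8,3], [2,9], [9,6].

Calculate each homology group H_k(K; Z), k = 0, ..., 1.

H_0 ≅ Z,  H_1 ≅ Z^4.

Order the vertices as 1 < 2 < 3 < 4 < 5 < 6 < 7 < 8 < 9. Listing each simplex with vertices in this order, K has dimension 1 with simplices:

  0-simplices (9): [1], [2], [3], [4], [5], [6], [7], [8], [9]
  1-simplices (12): [1,4], [1,6], [2,6], [2,9], [3,6], [3,8], [4,6], [5,6], [5,7], [6,7], [6,8], [6,9]

so the chain groups are C_0 ≅ Z^9, C_1 ≅ Z^12.

Boundary ∂_1: C_1 → C_0 sends each edge [p,q] (with p < q) to q − p.
The 9×12 boundary matrix has rank 8 and Smith normal form diag(1,1,1,1,1,1,1,1).

Reading off H_k = ker ∂_k / im ∂_{k+1}:

  H_0: rank C_0 − rank ∂_1 = 9 − 8 = 1, and the invariant factors of ∂_1 are all 1, so H_0 ≅ Z.
  H_1: rank ker ∂_1 − rank ∂_2 = (12 − 8) − 0 = 4, and there is no ∂_2, so H_1 ≅ Z^4.

As a check, the Euler characteristic is 9 − 12 = -3, which agrees with 1 − 4 = -3.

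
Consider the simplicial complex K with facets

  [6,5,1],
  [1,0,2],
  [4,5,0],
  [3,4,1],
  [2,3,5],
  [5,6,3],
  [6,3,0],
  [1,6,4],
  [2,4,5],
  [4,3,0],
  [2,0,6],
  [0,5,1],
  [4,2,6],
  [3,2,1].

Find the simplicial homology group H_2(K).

H_2 = Z.

Take the total order 0 < 1 < 2 < 3 < 4 < 5 < 6 on the vertex set. Then K (dimension 2) consists of the simplices:

  0-simplices (7): [0], [1], [2], [3], [4], [5], [6]
  1-simplices (21): [0,1], [0,2], [0,3], [0,4], [0,5], [0,6], [1,2], [1,3], [1,4], [1,5], [1,6], [2,3], [2,4], [2,5], [2,6], [3,4], [3,5], [3,6], [4,5], [4,6], [5,6]
  2-simplices (14): [0,1,2], [0,1,5], [0,2,6], [0,3,4], [0,3,6], [0,4,5], [1,2,3], [1,3,4], [1,4,6], [1,5,6], [2,3,5], [2,4,5], [2,4,6], [3,5,6]

Hence C_0 ≅ Z^7, C_1 ≅ Z^21, C_2 ≅ Z^14.

Boundary ∂_1: C_1 → C_0 is given by ∂[p,q] = [q] − [p]. For instance
  ∂[0,2] = [2] − [0].
As a 7×21 matrix over Z this has rank 6, with invariant factors (1,1,1,1,1,1).

The boundary map ∂_2: C_2 → C_1 maps a triangle to the signed sum of its edges. For instance
  ∂[1,2,3] = [2,3] − [1,3] + [1,2],
  ∂[0,3,6] = [3,6] − [0,6] + [0,3].
The resulting 21×14 matrix has rank 13, and its Smith normal form has invariant factors (1,1,1,1,1,1,1,1,1,1,1,1,1).

From H_k ≅ ker(∂_k) / im(∂_{k+1}) we obtain:

  H_2: rank ker ∂_2 − rank ∂_3 = (14 − 13) − 0 = 1, and there is no ∂_3, so H_2 = Z.

(K is a triangulation of the torus T^2.)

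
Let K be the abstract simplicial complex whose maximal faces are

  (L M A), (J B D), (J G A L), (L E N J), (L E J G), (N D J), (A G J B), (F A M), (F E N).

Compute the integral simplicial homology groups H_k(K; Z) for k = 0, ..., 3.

We work with the vertex ordering A < B < D < E < F < G < J < L < M < N. The simplices of K, each written with vertices in increasing order, are:

  0-simplices (10): A, B, D, E, F, G, J, L, M, N
  1-simplices (24): AB, AF, AG, AJ, AL, AM, BD, BG, BJ, DJ, DN, EF, EG, EJ, EL, EN, FM, FN, GJ, GL, JL, JN, LM, LN
  2-simplices (18): ABG, ABJ, AFM, AGJ, AGL, AJL, ALM, BDJ, BGJ, DJN, EFN, EGJ, EGL, EJL, EJN, ELN, GJL, JLN
  3-simplices (4): ABGJ, AGJL, EGJL, EJLN

Hence C_0 ≅ Z^10, C_1 ≅ Z^24, C_2 ≅ Z^18, C_3 ≅ Z^4.

∂_1: C_1 → C_0 sends each edge [p,q] (with p < q) to q − p.
The 10×24 boundary matrix has rank 9 and Smith normal form diag(1,1,1,1,1,1,1,1,1).

The boundary map ∂_2: C_2 → C_1 sends each 2-simplex [p,q,r] to [q,r] − [p,r] + [p,q]. For instance
  ∂GJL = JL − GL + GJ,
  ∂EJL = JL − EL + EJ.
This gives a 24×18 integer matrix of rank 14; reducing to Smith normal form yields diagonal entries (1,1,1,1,1,1,1,1,1,1,1,1,1,1).

Boundary ∂_3: C_3 → C_2 sends each 3-simplex σ to the alternating sum Σ_i (−1)^i (σ with its i-th vertex removed). For instance
  ∂EJLN = JLN − ELN + EJN − EJL,
  ∂EGJL = GJL − EJL + EGL − EGJ.
The 18×4 boundary matrix has rank 4 and Smith normal form diag(1,1,1,1).

Computing H_k = (kernel of ∂_k) / (image of ∂_{k+1}):

  H_0: rank C_0 − rank ∂_1 = 10 − 9 = 1, and the invariant factors of ∂_1 are all 1, so H_0 ≅ Z.
  H_1: rank ker ∂_1 − rank ∂_2 = (24 − 9) − 14 = 1, and the invariant factors of ∂_2 are all 1, so H_1 ≅ Z.
  H_2: rank ker ∂_2 − rank ∂_3 = (18 − 14) − 4 = 0, and the invariant factors of ∂_3 are all 1, so H_2 ≅ 0.
  H_3: rank ker ∂_3 − rank ∂_4 = (4 − 4) − 0 = 0, and there is no ∂_4, so H_3 ≅ 0.

H_0 ≅ Z,  H_1 ≅ Z,  H_2 = 0,  H_3 = 0.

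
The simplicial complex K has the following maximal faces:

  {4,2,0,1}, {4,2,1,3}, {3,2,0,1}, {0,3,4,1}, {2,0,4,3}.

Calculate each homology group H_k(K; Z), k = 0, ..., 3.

H_0 ≅ Z,  H_1 = 0,  H_2 = 0,  H_3 ≅ Z.

K has 5 vertices, 10 edges, 10 triangles, 5 3-simplices.
rank ∂_0 = 0, rank ∂_1 = 4 ⇒ b_0 = 5 − 0 − 4 = 1; all invariant factors of ∂_1 are 1 so no torsion. So H_0 ≅ Z.
rank ∂_1 = 4, rank ∂_2 = 6 ⇒ b_1 = 10 − 4 − 6 = 0; all invariant factors of ∂_2 are 1 so no torsion. So H_1 ≅ 0.
rank ∂_2 = 6, rank ∂_3 = 4 ⇒ b_2 = 10 − 6 − 4 = 0; all invariant factors of ∂_3 are 1 so no torsion. So H_2 ≅ 0.
rank ∂_3 = 4, rank ∂_4 = 0 ⇒ b_3 = 5 − 4 − 0 = 1. So H_3 ≅ Z.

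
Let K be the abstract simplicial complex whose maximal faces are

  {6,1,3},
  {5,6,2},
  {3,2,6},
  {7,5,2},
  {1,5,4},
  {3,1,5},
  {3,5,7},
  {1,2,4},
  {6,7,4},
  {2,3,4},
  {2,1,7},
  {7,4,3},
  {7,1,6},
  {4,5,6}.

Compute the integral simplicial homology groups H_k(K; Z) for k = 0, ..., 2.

H_0 ≅ Z,  H_1 ≅ Z^2,  H_2 ≅ Z.

Order the vertices as 1 < 2 < 3 < 4 < 5 < 6 < 7. Listing each simplex with vertices in this order, K has dimension 2 with simplices:

  0-simplices (7): [1], [2], [3], [4], [5], [6], [7]
  1-simplices (21): [1,2], [1,3], [1,4], [1,5], [1,6], [1,7], [2,3], [2,4], [2,5], [2,6], [2,7], [3,4], [3,5], [3,6], [3,7], [4,5], [4,6], [4,7], [5,6], [5,7], [6,7]
  2-simplices (14): [1,2,4], [1,2,7], [1,3,5], [1,3,6], [1,4,5], [1,6,7], [2,3,4], [2,3,6], [2,5,6], [2,5,7], [3,4,7], [3,5,7], [4,5,6], [4,6,7]

Hence C_0 ≅ Z^7, C_1 ≅ Z^21, C_2 ≅ Z^14.

Boundary ∂_1: C_1 → C_0 sends each edge [p,q] (with p < q) to q − p. For instance
  ∂[5,6] = [6] − [5].
As a 7×21 matrix over Z this has rank 6, with invariant factors (1,1,1,1,1,1).

∂_2: C_2 → C_1 sends each 2-simplex [p,q,r] to [q,r] − [p,r] + [p,q]. For instance
  ∂[2,3,4] = [3,4] − [2,4] + [2,3],
  ∂[1,4,5] = [4,5] − [1,5] + [1,4].
The resulting 21×14 matrix has rank 13, and its Smith normal form has invariant factors (1,1,1,1,1,1,1,1,1,1,1,1,1).

Reading off H_k = ker ∂_k / im ∂_{k+1}:

  H_0: rank C_0 − rank ∂_1 = 7 − 6 = 1, and the invariant factors of ∂_1 are all 1, so H_0 ≅ Z.
  H_1: rank ker ∂_1 − rank ∂_2 = (21 − 6) − 13 = 2, and the invariant factors of ∂_2 are all 1, so H_1 ≅ Z^2.
  H_2: rank ker ∂_2 − rank ∂_3 = (14 − 13) − 0 = 1, and there is no ∂_3, so H_2 ≅ Z.

As a check, the Euler characteristic is 7 − 21 + 14 = 0, which agrees with 1 − 2 + 1 = 0.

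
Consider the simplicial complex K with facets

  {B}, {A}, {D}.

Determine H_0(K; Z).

H_0 = Z^3.

K has 3 vertices.
rank ∂_0 = 0, rank ∂_1 = 0 ⇒ b_0 = 3 − 0 − 0 = 3. So H_0 = Z^3.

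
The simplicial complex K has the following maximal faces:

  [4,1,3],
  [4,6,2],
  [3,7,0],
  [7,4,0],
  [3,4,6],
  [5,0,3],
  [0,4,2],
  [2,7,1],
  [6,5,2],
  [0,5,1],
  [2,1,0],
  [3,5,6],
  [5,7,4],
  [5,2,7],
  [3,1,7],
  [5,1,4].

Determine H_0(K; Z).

We work with the vertex ordering 0 < 1 < 2 < 3 < 4 < 5 < 6 < 7. The simplices of K, each written with vertices in increasing order, are:

  0-simplices (8): [0], [1], [2], [3], [4], [5], [6], [7]
  1-simplices (24): (24 of them)
  2-simplices (16): [0,1,2], [0,1,5], [0,2,4], [0,3,5], [0,3,7], [0,4,7], [1,2,7], [1,3,4], [1,3,7], [1,4,5], [2,4,6], [2,5,6], [2,5,7], [3,4,6], [3,5,6], [4,5,7]

Hence C_0 ≅ Z^8, C_1 ≅ Z^24, C_2 ≅ Z^16.

Boundary ∂_1: C_1 → C_0 sends each edge [p,q] (with p < q) to q − p. For instance
  ∂[0,3] = [3] − [0].
As a 8×24 matrix over Z this has rank 7, with invariant factors (1,1,1,1,1,1,1).

∂_2: C_2 → C_1 acts by ∂[p,q,r] = [q,r] − [p,r] + [p,q]. For instance
  ∂[1,4,5] = [4,5] − [1,5] + [1,4],
  ∂[0,1,2] = [1,2] − [0,2] + [0,1].
As a 24×16 matrix over Z this has rank 15, with invariant factors (1,1,1,1,1,1,1,1,1,1,1,1,1,1,1).

From H_k ≅ ker(∂_k) / im(∂_{k+1}) we obtain:

  H_0: rank C_0 − rank ∂_1 = 8 − 7 = 1, and the invariant factors of ∂_1 are all 1, so H_0 = Z.

H_0 = Z.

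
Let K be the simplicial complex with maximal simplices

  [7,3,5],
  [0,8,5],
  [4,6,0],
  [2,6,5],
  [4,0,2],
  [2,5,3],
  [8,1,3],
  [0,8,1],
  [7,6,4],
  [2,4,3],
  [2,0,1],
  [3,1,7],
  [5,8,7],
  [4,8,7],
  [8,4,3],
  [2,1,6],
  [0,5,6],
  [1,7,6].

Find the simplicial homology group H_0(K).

H_0 = Z.

Fix the vertex order 0 < 1 < 2 < 3 < 4 < 5 < 6 < 7 < 8 and write every simplex with vertices in increasing order. Then dim K = 2 and the simplices of K are:

  0-simplices (9): [0], [1], [2], [3], [4], [5], [6], [7], [8]
  1-simplices (27): (27 of them)
  2-simplices (18): [0,1,2], [0,1,8], [0,2,4], [0,4,6], [0,5,6], [0,5,8], [1,2,6], [1,3,7], [1,3,8], [1,6,7], [2,3,4], [2,3,5], [2,5,6], [3,4,8], [3,5,7], [4,6,7], [4,7,8], [5,7,8]

giving chain groups C_0 ≅ Z^9, C_1 ≅ Z^27, C_2 ≅ Z^18.

∂_1: C_1 → C_0 is given by ∂[p,q] = [q] − [p]. For instance
  ∂[0,1] = [1] − [0].
This gives a 9×27 integer matrix of rank 8; reducing to Smith normal form yields diagonal entries (1,1,1,1,1,1,1,1).

Boundary ∂_2: C_2 → C_1 maps a triangle to the signed sum of its edges. For instance
  ∂[2,3,4] = [3,4] − [2,4] + [2,3],
  ∂[0,2,4] = [2,4] − [0,4] + [0,2].
The resulting 27×18 matrix has rank 18, and its Smith normal form has invariant factors (1,1,1,1,1,1,1,1,1,1,1,1,1,1,1,1,1,2).

Now H_k = ker ∂_k / im ∂_{k+1}, so:

  H_0: rank C_0 − rank ∂_1 = 9 − 8 = 1, and the invariant factors of ∂_1 are all 1, so H_0 ≅ Z.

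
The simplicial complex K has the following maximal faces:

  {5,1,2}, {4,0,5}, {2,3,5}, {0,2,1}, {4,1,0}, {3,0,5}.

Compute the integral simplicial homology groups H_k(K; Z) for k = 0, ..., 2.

H_0 ≅ Z,  H_1 ≅ Z,  H_2 = 0.

Fix the vertex order 0 < 1 < 2 < 3 < 4 < 5 and write every simplex with vertices in increasing order. Then dim K = 2 and the simplices of K are:

  0-simplices (6): [0], [1], [2], [3], [4], [5]
  1-simplices (12): [0,1], [0,2], [0,3], [0,4], [0,5], [1,2], [1,4], [1,5], [2,3], [2,5], [3,5], [4,5]
  2-simplices (6): [0,1,2], [0,1,4], [0,3,5], [0,4,5], [1,2,5], [2,3,5]

so the chain groups are C_0 ≅ Z^6, C_1 ≅ Z^12, C_2 ≅ Z^6.

The boundary map ∂_1: C_1 → C_0 sends each edge [p,q] (with p < q) to q − p.
As a 6×12 matrix over Z this has rank 5, with invariant factors (1,1,1,1,1).

Boundary ∂_2: C_2 → C_1 sends each 2-simplex [p,q,r] to [q,r] − [p,r] + [p,q]. For instance
  ∂[1,2,5] = [2,5] − [1,5] + [1,2],
  ∂[0,3,5] = [3,5] − [0,5] + [0,3].
As a 12×6 matrix over Z this has rank 6, with invariant factors (1,1,1,1,1,1).

Now H_k = ker ∂_k / im ∂_{k+1}, so:

  H_0: rank C_0 − rank ∂_1 = 6 − 5 = 1, and the invariant factors of ∂_1 are all 1, so H_0 = Z.
  H_1: rank ker ∂_1 − rank ∂_2 = (12 − 5) − 6 = 1, and the invariant factors of ∂_2 are all 1, so H_1 = Z.
  H_2: rank ker ∂_2 − rank ∂_3 = (6 − 6) − 0 = 0, and there is no ∂_3, so H_2 = 0.

As a check, the Euler characteristic is 6 − 12 + 6 = 0, which agrees with 1 − 1 + 0 = 0.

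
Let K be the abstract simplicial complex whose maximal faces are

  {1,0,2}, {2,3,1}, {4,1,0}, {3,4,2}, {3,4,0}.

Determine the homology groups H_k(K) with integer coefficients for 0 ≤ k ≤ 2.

Take the total order 0 < 1 < 2 < 3 < 4 on the vertex set. Then K (dimension 2) consists of the simplices:

  0-simplices (5): [0], [1], [2], [3], [4]
  1-simplices (10): [0,1], [0,2], [0,3], [0,4], [1,2], [1,3], [1,4], [2,3], [2,4], [3,4]
  2-simplices (5): [0,1,2], [0,1,4], [0,3,4], [1,2,3], [2,3,4]

so the chain groups are C_0 ≅ Z^5, C_1 ≅ Z^10, C_2 ≅ Z^5.

∂_1: C_1 → C_0 maps an edge to its endpoints' difference, ∂[p,q] = q − p. For instance
  ∂[0,1] = [1] − [0].
The resulting 5×10 matrix has rank 4, and its Smith normal form has invariant factors (1,1,1,1).

The boundary map ∂_2: C_2 → C_1 sends each 2-simplex [p,q,r] to [q,r] − [p,r] + [p,q]. For instance
  ∂[0,3,4] = [3,4] − [0,4] + [0,3],
  ∂[1,2,3] = [2,3] − [1,3] + [1,2].
This gives a 10×5 integer matrix of rank 5; reducing to Smith normal form yields diagonal entries (1,1,1,1,1).

Computing H_k = (kernel of ∂_k) / (image of ∂_{k+1}):

  H_0: rank C_0 − rank ∂_1 = 5 − 4 = 1, and the invariant factors of ∂_1 are all 1, so H_0 ≅ Z.
  H_1: rank ker ∂_1 − rank ∂_2 = (10 − 4) − 5 = 1, and the invariant factors of ∂_2 are all 1, so H_1 ≅ Z.
  H_2: rank ker ∂_2 − rank ∂_3 = (5 − 5) − 0 = 0, and there is no ∂_3, so H_2 ≅ 0.

H_0 = Z,  H_1 = Z,  H_2 = 0.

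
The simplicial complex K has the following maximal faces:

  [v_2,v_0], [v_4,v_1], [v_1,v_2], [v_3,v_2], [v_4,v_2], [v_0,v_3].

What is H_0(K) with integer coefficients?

H_0 ≅ Z.

Take the total order v_0 < v_1 < v_2 < v_3 < v_4 on the vertex set. Then K (dimension 1) consists of the simplices:

  0-simplices (5): [v_0], [v_1], [v_2], [v_3], [v_4]
  1-simplices (6): [v_0,v_2], [v_0,v_3], [v_1,v_2], [v_1,v_4], [v_2,v_3], [v_2,v_4]

so the chain groups are C_0 ≅ Z^5, C_1 ≅ Z^6.

∂_1: C_1 → C_0 sends each edge [p,q] (with p < q) to q − p. For instance
  ∂[v_1,v_2] = [v_2] − [v_1].
The resulting 5×6 matrix has rank 4, and its Smith normal form has invariant factors (1,1,1,1).

Now H_k = ker ∂_k / im ∂_{k+1}, so:

  H_0: rank C_0 − rank ∂_1 = 5 − 4 = 1, and the invariant factors of ∂_1 are all 1, so H_0 ≅ Z.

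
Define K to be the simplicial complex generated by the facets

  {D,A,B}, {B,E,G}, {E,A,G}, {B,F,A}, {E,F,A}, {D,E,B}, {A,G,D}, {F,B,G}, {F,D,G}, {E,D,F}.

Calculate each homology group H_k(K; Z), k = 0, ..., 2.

We work with the vertex ordering A < B < D < E < F < G. The simplices of K, each written with vertices in increasing order, are:

  0-simplices (6): A, B, D, E, F, G
  1-simplices (15): AB, AD, AE, AF, AG, BD, BE, BF, BG, DE, DF, DG, EF, EG, FG
  2-simplices (10): ABD, ABF, ADG, AEF, AEG, BDE, BEG, BFG, DEF, DFG

so the chain groups are C_0 ≅ Z^6, C_1 ≅ Z^15, C_2 ≅ Z^10.

Boundary ∂_1: C_1 → C_0 maps an edge to its endpoints' difference, ∂[p,q] = q − p. For instance
  ∂DE = E − D.
As a 6×15 matrix over Z this has rank 5, with invariant factors (1,1,1,1,1).

∂_2: C_2 → C_1 sends each 2-simplex [p,q,r] to [q,r] − [p,r] + [p,q]. For instance
  ∂AEF = EF − AF + AE,
  ∂DFG = FG − DG + DF.
As a 15×10 matrix over Z this has rank 10, with invariant factors (1,1,1,1,1,1,1,1,1,2).

Now H_k = ker ∂_k / im ∂_{k+1}, so:

  H_0: rank C_0 − rank ∂_1 = 6 − 5 = 1, and the invariant factors of ∂_1 are all 1, so H_0 = Z.
  H_1: rank ker ∂_1 − rank ∂_2 = (15 − 5) − 10 = 0, and ∂_2 has invariant factor 2 > 1, so H_1 = Z/2Z.
  H_2: rank ker ∂_2 − rank ∂_3 = (10 − 10) − 0 = 0, and there is no ∂_3, so H_2 = 0.

(K is a triangulation of the real projective plane RP^2.)

H_0 ≅ Z,  H_1 ≅ Z/2Z,  H_2 = 0.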